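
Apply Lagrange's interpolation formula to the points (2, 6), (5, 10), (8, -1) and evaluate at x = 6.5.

Lagrange interpolation formula:
P(x) = Σ yᵢ × Lᵢ(x)
where Lᵢ(x) = Π_{j≠i} (x - xⱼ)/(xᵢ - xⱼ)

L_0(6.5) = (6.5 - 5)/(2 - 5) × (6.5 - 8)/(2 - 8) = -0.125000
L_1(6.5) = (6.5 - 2)/(5 - 2) × (6.5 - 8)/(5 - 8) = 0.750000
L_2(6.5) = (6.5 - 2)/(8 - 2) × (6.5 - 5)/(8 - 5) = 0.375000

P(6.5) = 6×L_0(6.5) + 10×L_1(6.5) + (-1)×L_2(6.5)
P(6.5) = 6.375000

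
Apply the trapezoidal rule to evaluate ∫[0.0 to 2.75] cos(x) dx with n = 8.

f(x) = cos(x)
a = 0.0, b = 2.75, n = 8
h = (b - a)/n = 0.343750

Trapezoidal rule: (h/2)[f(x₀) + 2f(x₁) + 2f(x₂) + ... + f(xₙ)]

x_0 = 0.0000, f(x_0) = 1.000000, coefficient = 1
x_1 = 0.3438, f(x_1) = 0.941497, coefficient = 2
x_2 = 0.6875, f(x_2) = 0.772835, coefficient = 2
x_3 = 1.0312, f(x_3) = 0.513747, coefficient = 2
x_4 = 1.3750, f(x_4) = 0.194548, coefficient = 2
x_5 = 1.7188, f(x_5) = -0.147414, coefficient = 2
x_6 = 2.0625, f(x_6) = -0.472128, coefficient = 2
x_7 = 2.4062, f(x_7) = -0.741601, coefficient = 2
x_8 = 2.7500, f(x_8) = -0.924302, coefficient = 1

I ≈ (0.343750/2) × 2.198664 = 0.377895
Exact value: 0.381661
Error: 0.003766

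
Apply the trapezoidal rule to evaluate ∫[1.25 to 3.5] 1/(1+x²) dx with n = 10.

f(x) = 1/(1+x²)
a = 1.25, b = 3.5, n = 10
h = (b - a)/n = 0.225000

Trapezoidal rule: (h/2)[f(x₀) + 2f(x₁) + 2f(x₂) + ... + f(xₙ)]

x_0 = 1.2500, f(x_0) = 0.390244, coefficient = 1
x_1 = 1.4750, f(x_1) = 0.314899, coefficient = 2
x_2 = 1.7000, f(x_2) = 0.257069, coefficient = 2
x_3 = 1.9250, f(x_3) = 0.212512, coefficient = 2
x_4 = 2.1500, f(x_4) = 0.177857, coefficient = 2
x_5 = 2.3750, f(x_5) = 0.150588, coefficient = 2
x_6 = 2.6000, f(x_6) = 0.128866, coefficient = 2
x_7 = 2.8250, f(x_7) = 0.111351, coefficient = 2
x_8 = 3.0500, f(x_8) = 0.097064, coefficient = 2
x_9 = 3.2750, f(x_9) = 0.085283, coefficient = 2
x_10 = 3.5000, f(x_10) = 0.075472, coefficient = 1

I ≈ (0.225000/2) × 3.536693 = 0.397878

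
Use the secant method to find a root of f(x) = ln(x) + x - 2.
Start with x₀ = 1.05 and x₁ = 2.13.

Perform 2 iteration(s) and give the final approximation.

f(x) = ln(x) + x - 2
x₀ = 1.05, x₁ = 2.13

Secant formula: x_{n+1} = x_n - f(x_n)(x_n - x_{n-1})/(f(x_n) - f(x_{n-1}))

Iteration 1:
  f(1.050000) = -0.901210
  f(2.130000) = 0.886122
  x_2 = 2.130000 - 0.886122×(2.130000 - 1.050000)/(0.886122 - (-0.901210))
       = 1.594558
Iteration 2:
  f(2.130000) = 0.886122
  f(1.594558) = 0.061155
  x_3 = 1.594558 - 0.061155×(1.594558 - 2.130000)/(0.061155 - 0.886122)
       = 1.554866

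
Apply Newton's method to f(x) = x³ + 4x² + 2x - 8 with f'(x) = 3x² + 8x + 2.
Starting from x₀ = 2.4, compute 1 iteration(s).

f(x) = x³ + 4x² + 2x - 8
f'(x) = 3x² + 8x + 2
x₀ = 2.4

Newton-Raphson formula: x_{n+1} = x_n - f(x_n)/f'(x_n)

Iteration 1:
  f(2.400000) = 33.664000
  f'(2.400000) = 38.480000
  x_1 = 2.400000 - 33.664000/38.480000 = 1.525156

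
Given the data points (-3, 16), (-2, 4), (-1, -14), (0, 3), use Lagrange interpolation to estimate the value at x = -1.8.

Lagrange interpolation formula:
P(x) = Σ yᵢ × Lᵢ(x)
where Lᵢ(x) = Π_{j≠i} (x - xⱼ)/(xᵢ - xⱼ)

L_0(-1.8) = (-1.8 - (-2))/(-3 - (-2)) × (-1.8 - (-1))/(-3 - (-1)) × (-1.8 - 0)/(-3 - 0) = -0.048000
L_1(-1.8) = (-1.8 - (-3))/(-2 - (-3)) × (-1.8 - (-1))/(-2 - (-1)) × (-1.8 - 0)/(-2 - 0) = 0.864000
L_2(-1.8) = (-1.8 - (-3))/(-1 - (-3)) × (-1.8 - (-2))/(-1 - (-2)) × (-1.8 - 0)/(-1 - 0) = 0.216000
L_3(-1.8) = (-1.8 - (-3))/(0 - (-3)) × (-1.8 - (-2))/(0 - (-2)) × (-1.8 - (-1))/(0 - (-1)) = -0.032000

P(-1.8) = 16×L_0(-1.8) + 4×L_1(-1.8) + (-14)×L_2(-1.8) + 3×L_3(-1.8)
P(-1.8) = -0.432000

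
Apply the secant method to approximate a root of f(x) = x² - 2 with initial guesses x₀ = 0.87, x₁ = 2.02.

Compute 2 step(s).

f(x) = x² - 2
x₀ = 0.87, x₁ = 2.02

Secant formula: x_{n+1} = x_n - f(x_n)(x_n - x_{n-1})/(f(x_n) - f(x_{n-1}))

Iteration 1:
  f(0.870000) = -1.243100
  f(2.020000) = 2.080400
  x_2 = 2.020000 - 2.080400×(2.020000 - 0.870000)/(2.080400 - (-1.243100))
       = 1.300138
Iteration 2:
  f(2.020000) = 2.080400
  f(1.300138) = -0.309640
  x_3 = 1.300138 - (-0.309640)×(1.300138 - 2.020000)/(-0.309640 - 2.080400)
       = 1.393400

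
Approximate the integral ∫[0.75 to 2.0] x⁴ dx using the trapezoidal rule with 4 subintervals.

f(x) = x⁴
a = 0.75, b = 2.0, n = 4
h = (b - a)/n = 0.312500

Trapezoidal rule: (h/2)[f(x₀) + 2f(x₁) + 2f(x₂) + ... + f(xₙ)]

x_0 = 0.7500, f(x_0) = 0.316406, coefficient = 1
x_1 = 1.0625, f(x_1) = 1.274429, coefficient = 2
x_2 = 1.3750, f(x_2) = 3.574463, coefficient = 2
x_3 = 1.6875, f(x_3) = 8.109146, coefficient = 2
x_4 = 2.0000, f(x_4) = 16.000000, coefficient = 1

I ≈ (0.312500/2) × 42.232483 = 6.598825
Exact value: 6.352539
Error: 0.246286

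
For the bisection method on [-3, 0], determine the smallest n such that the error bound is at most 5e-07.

We need (b-a)/2^n ≤ 5e-07
(0 - (-3))/2^n ≤ 5e-07
3/2^n ≤ 5e-07
2^n ≥ 6000000
n ≥ log₂(6000000) = 22.52
n ≥ 23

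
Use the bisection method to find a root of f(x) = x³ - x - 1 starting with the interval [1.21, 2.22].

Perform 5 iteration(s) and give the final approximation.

f(x) = x³ - x - 1
Initial interval: [1.21, 2.22]

Iteration 1:
  c_1 = (1.210000 + 2.220000)/2 = 1.715000
  f(c_1) = f(1.715000) = 2.329201
  f(a) × f(c) < 0, new interval: [1.210000, 1.715000]
Iteration 2:
  c_2 = (1.210000 + 1.715000)/2 = 1.462500
  f(c_2) = f(1.462500) = 0.665650
  f(a) × f(c) < 0, new interval: [1.210000, 1.462500]
Iteration 3:
  c_3 = (1.210000 + 1.462500)/2 = 1.336250
  f(c_3) = f(1.336250) = 0.049710
  f(a) × f(c) < 0, new interval: [1.210000, 1.336250]
Iteration 4:
  c_4 = (1.210000 + 1.336250)/2 = 1.273125
  f(c_4) = f(1.273125) = -0.209584
  f(a) × f(c) ≥ 0, new interval: [1.273125, 1.336250]
Iteration 5:
  c_5 = (1.273125 + 1.336250)/2 = 1.304688
  f(c_5) = f(1.304688) = -0.083836
  f(a) × f(c) ≥ 0, new interval: [1.304688, 1.336250]

After 5 iteration(s), the approximation is c_5 = 1.304688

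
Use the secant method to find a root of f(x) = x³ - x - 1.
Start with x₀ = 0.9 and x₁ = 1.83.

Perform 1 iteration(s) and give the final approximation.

f(x) = x³ - x - 1
x₀ = 0.9, x₁ = 1.83

Secant formula: x_{n+1} = x_n - f(x_n)(x_n - x_{n-1})/(f(x_n) - f(x_{n-1}))

Iteration 1:
  f(0.900000) = -1.171000
  f(1.830000) = 3.298487
  x_2 = 1.830000 - 3.298487×(1.830000 - 0.900000)/(3.298487 - (-1.171000))
       = 1.143659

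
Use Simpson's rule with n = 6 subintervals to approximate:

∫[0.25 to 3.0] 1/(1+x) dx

f(x) = 1/(1+x)
a = 0.25, b = 3.0, n = 6
h = (b - a)/n = 0.458333

Simpson's rule: (h/3)[f(x₀) + 4f(x₁) + 2f(x₂) + ... + f(xₙ)]

x_0 = 0.2500, f(x_0) = 0.800000, coefficient = 1
x_1 = 0.7083, f(x_1) = 0.585366, coefficient = 4
x_2 = 1.1667, f(x_2) = 0.461538, coefficient = 2
x_3 = 1.6250, f(x_3) = 0.380952, coefficient = 4
x_4 = 2.0833, f(x_4) = 0.324324, coefficient = 2
x_5 = 2.5417, f(x_5) = 0.282353, coefficient = 4
x_6 = 3.0000, f(x_6) = 0.250000, coefficient = 1

I ≈ (0.458333/3) × 7.616410 = 1.163618
Exact value: 1.163151
Error: 0.000467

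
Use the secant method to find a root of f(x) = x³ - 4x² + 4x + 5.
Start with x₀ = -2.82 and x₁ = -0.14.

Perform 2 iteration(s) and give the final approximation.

f(x) = x³ - 4x² + 4x + 5
x₀ = -2.82, x₁ = -0.14

Secant formula: x_{n+1} = x_n - f(x_n)(x_n - x_{n-1})/(f(x_n) - f(x_{n-1}))

Iteration 1:
  f(-2.820000) = -60.515368
  f(-0.140000) = 4.358856
  x_2 = -0.140000 - 4.358856×(-0.140000 - (-2.820000))/(4.358856 - (-60.515368))
       = -0.320067
Iteration 2:
  f(-0.140000) = 4.358856
  f(-0.320067) = 3.277169
  x_3 = -0.320067 - 3.277169×(-0.320067 - (-0.140000))/(3.277169 - 4.358856)
       = -0.865615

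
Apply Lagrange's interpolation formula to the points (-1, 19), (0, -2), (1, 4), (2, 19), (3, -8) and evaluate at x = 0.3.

Lagrange interpolation formula:
P(x) = Σ yᵢ × Lᵢ(x)
where Lᵢ(x) = Π_{j≠i} (x - xⱼ)/(xᵢ - xⱼ)

L_0(0.3) = (0.3 - 0)/(-1 - 0) × (0.3 - 1)/(-1 - 1) × (0.3 - 2)/(-1 - 2) × (0.3 - 3)/(-1 - 3) = -0.040163
L_1(0.3) = (0.3 - (-1))/(0 - (-1)) × (0.3 - 1)/(0 - 1) × (0.3 - 2)/(0 - 2) × (0.3 - 3)/(0 - 3) = 0.696150
L_2(0.3) = (0.3 - (-1))/(1 - (-1)) × (0.3 - 0)/(1 - 0) × (0.3 - 2)/(1 - 2) × (0.3 - 3)/(1 - 3) = 0.447525
L_3(0.3) = (0.3 - (-1))/(2 - (-1)) × (0.3 - 0)/(2 - 0) × (0.3 - 1)/(2 - 1) × (0.3 - 3)/(2 - 3) = -0.122850
L_4(0.3) = (0.3 - (-1))/(3 - (-1)) × (0.3 - 0)/(3 - 0) × (0.3 - 1)/(3 - 1) × (0.3 - 2)/(3 - 2) = 0.019338

P(0.3) = 19×L_0(0.3) + (-2)×L_1(0.3) + 4×L_2(0.3) + 19×L_3(0.3) + (-8)×L_4(0.3)
P(0.3) = -2.854137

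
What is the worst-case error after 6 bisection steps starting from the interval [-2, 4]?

Bisection error bound: |error| ≤ (b-a)/2^n
|error| ≤ (4 - (-2))/2^6 = 6/2^6
|error| ≤ 0.0937500000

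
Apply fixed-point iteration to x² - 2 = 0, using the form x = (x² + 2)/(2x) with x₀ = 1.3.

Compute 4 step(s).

Equation: x² - 2 = 0
Fixed-point form: x = (x² + 2)/(2x)
x₀ = 1.3

x_1 = g(1.300000) = 1.419231
x_2 = g(1.419231) = 1.414222
x_3 = g(1.414222) = 1.414214
x_4 = g(1.414214) = 1.414214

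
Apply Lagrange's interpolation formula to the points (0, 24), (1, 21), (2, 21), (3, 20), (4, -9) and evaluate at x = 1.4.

Lagrange interpolation formula:
P(x) = Σ yᵢ × Lᵢ(x)
where Lᵢ(x) = Π_{j≠i} (x - xⱼ)/(xᵢ - xⱼ)

L_0(1.4) = (1.4 - 1)/(0 - 1) × (1.4 - 2)/(0 - 2) × (1.4 - 3)/(0 - 3) × (1.4 - 4)/(0 - 4) = -0.041600
L_1(1.4) = (1.4 - 0)/(1 - 0) × (1.4 - 2)/(1 - 2) × (1.4 - 3)/(1 - 3) × (1.4 - 4)/(1 - 4) = 0.582400
L_2(1.4) = (1.4 - 0)/(2 - 0) × (1.4 - 1)/(2 - 1) × (1.4 - 3)/(2 - 3) × (1.4 - 4)/(2 - 4) = 0.582400
L_3(1.4) = (1.4 - 0)/(3 - 0) × (1.4 - 1)/(3 - 1) × (1.4 - 2)/(3 - 2) × (1.4 - 4)/(3 - 4) = -0.145600
L_4(1.4) = (1.4 - 0)/(4 - 0) × (1.4 - 1)/(4 - 1) × (1.4 - 2)/(4 - 2) × (1.4 - 3)/(4 - 3) = 0.022400

P(1.4) = 24×L_0(1.4) + 21×L_1(1.4) + 21×L_2(1.4) + 20×L_3(1.4) + (-9)×L_4(1.4)
P(1.4) = 20.348800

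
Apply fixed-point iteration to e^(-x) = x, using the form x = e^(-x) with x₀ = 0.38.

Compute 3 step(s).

Equation: e^(-x) = x
Fixed-point form: x = e^(-x)
x₀ = 0.38

x_1 = g(0.380000) = 0.683861
x_2 = g(0.683861) = 0.504665
x_3 = g(0.504665) = 0.603708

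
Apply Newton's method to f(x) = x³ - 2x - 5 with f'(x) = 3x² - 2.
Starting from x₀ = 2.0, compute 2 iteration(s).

f(x) = x³ - 2x - 5
f'(x) = 3x² - 2
x₀ = 2.0

Newton-Raphson formula: x_{n+1} = x_n - f(x_n)/f'(x_n)

Iteration 1:
  f(2.000000) = -1.000000
  f'(2.000000) = 10.000000
  x_1 = 2.000000 - (-1.000000)/10.000000 = 2.100000
Iteration 2:
  f(2.100000) = 0.061000
  f'(2.100000) = 11.230000
  x_2 = 2.100000 - 0.061000/11.230000 = 2.094568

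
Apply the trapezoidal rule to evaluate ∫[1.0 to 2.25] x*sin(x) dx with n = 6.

f(x) = x*sin(x)
a = 1.0, b = 2.25, n = 6
h = (b - a)/n = 0.208333

Trapezoidal rule: (h/2)[f(x₀) + 2f(x₁) + 2f(x₂) + ... + f(xₙ)]

x_0 = 1.0000, f(x_0) = 0.841471, coefficient = 1
x_1 = 1.2083, f(x_1) = 1.129823, coefficient = 2
x_2 = 1.4167, f(x_2) = 1.399873, coefficient = 2
x_3 = 1.6250, f(x_3) = 1.622613, coefficient = 2
x_4 = 1.8333, f(x_4) = 1.770514, coefficient = 2
x_5 = 2.0417, f(x_5) = 1.819480, coefficient = 2
x_6 = 2.2500, f(x_6) = 1.750665, coefficient = 1

I ≈ (0.208333/2) × 18.076742 = 1.882994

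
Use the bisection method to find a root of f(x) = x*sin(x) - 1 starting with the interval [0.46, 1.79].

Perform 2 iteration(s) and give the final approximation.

f(x) = x*sin(x) - 1
Initial interval: [0.46, 1.79]

Iteration 1:
  c_1 = (0.460000 + 1.790000)/2 = 1.125000
  f(c_1) = f(1.125000) = 0.015051
  f(a) × f(c) < 0, new interval: [0.460000, 1.125000]
Iteration 2:
  c_2 = (0.460000 + 1.125000)/2 = 0.792500
  f(c_2) = f(0.792500) = -0.435652
  f(a) × f(c) ≥ 0, new interval: [0.792500, 1.125000]

After 2 iteration(s), the approximation is c_2 = 0.792500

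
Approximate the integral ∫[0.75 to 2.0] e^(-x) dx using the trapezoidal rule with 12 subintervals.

f(x) = e^(-x)
a = 0.75, b = 2.0, n = 12
h = (b - a)/n = 0.104167

Trapezoidal rule: (h/2)[f(x₀) + 2f(x₁) + 2f(x₂) + ... + f(xₙ)]

x_0 = 0.7500, f(x_0) = 0.472367, coefficient = 1
x_1 = 0.8542, f(x_1) = 0.425638, coefficient = 2
x_2 = 0.9583, f(x_2) = 0.383532, coefficient = 2
x_3 = 1.0625, f(x_3) = 0.345591, coefficient = 2
x_4 = 1.1667, f(x_4) = 0.311403, coefficient = 2
x_5 = 1.2708, f(x_5) = 0.280598, coefficient = 2
x_6 = 1.3750, f(x_6) = 0.252840, coefficient = 2
x_7 = 1.4792, f(x_7) = 0.227827, coefficient = 2
x_8 = 1.5833, f(x_8) = 0.205290, coefficient = 2
x_9 = 1.6875, f(x_9) = 0.184981, coefficient = 2
x_10 = 1.7917, f(x_10) = 0.166682, coefficient = 2
x_11 = 1.8958, f(x_11) = 0.150193, coefficient = 2
x_12 = 2.0000, f(x_12) = 0.135335, coefficient = 1

I ≈ (0.104167/2) × 6.476851 = 0.337336
Exact value: 0.337031
Error: 0.000305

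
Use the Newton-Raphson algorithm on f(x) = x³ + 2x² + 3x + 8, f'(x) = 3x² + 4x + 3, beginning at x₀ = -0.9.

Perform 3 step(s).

f(x) = x³ + 2x² + 3x + 8
f'(x) = 3x² + 4x + 3
x₀ = -0.9

Newton-Raphson formula: x_{n+1} = x_n - f(x_n)/f'(x_n)

Iteration 1:
  f(-0.900000) = 6.191000
  f'(-0.900000) = 1.830000
  x_1 = -0.900000 - 6.191000/1.830000 = -4.283060
Iteration 2:
  f(-4.283060) = -46.731014
  f'(-4.283060) = 40.901571
  x_2 = -4.283060 - (-46.731014)/40.901571 = -3.140536
Iteration 3:
  f(-3.140536) = -12.670685
  f'(-3.140536) = 20.026761
  x_3 = -3.140536 - (-12.670685)/20.026761 = -2.507849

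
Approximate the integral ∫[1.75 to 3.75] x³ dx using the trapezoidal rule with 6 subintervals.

f(x) = x³
a = 1.75, b = 3.75, n = 6
h = (b - a)/n = 0.333333

Trapezoidal rule: (h/2)[f(x₀) + 2f(x₁) + 2f(x₂) + ... + f(xₙ)]

x_0 = 1.7500, f(x_0) = 5.359375, coefficient = 1
x_1 = 2.0833, f(x_1) = 9.042245, coefficient = 2
x_2 = 2.4167, f(x_2) = 14.114005, coefficient = 2
x_3 = 2.7500, f(x_3) = 20.796875, coefficient = 2
x_4 = 3.0833, f(x_4) = 29.313079, coefficient = 2
x_5 = 3.4167, f(x_5) = 39.884838, coefficient = 2
x_6 = 3.7500, f(x_6) = 52.734375, coefficient = 1

I ≈ (0.333333/2) × 284.395833 = 47.399306
Exact value: 47.093750
Error: 0.305556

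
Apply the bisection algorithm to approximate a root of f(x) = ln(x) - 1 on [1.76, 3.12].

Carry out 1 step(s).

f(x) = ln(x) - 1
Initial interval: [1.76, 3.12]

Iteration 1:
  c_1 = (1.760000 + 3.120000)/2 = 2.440000
  f(c_1) = f(2.440000) = -0.108002
  f(a) × f(c) ≥ 0, new interval: [2.440000, 3.120000]

After 1 iteration(s), the approximation is c_1 = 2.440000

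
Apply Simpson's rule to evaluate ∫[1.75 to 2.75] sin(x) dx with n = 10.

f(x) = sin(x)
a = 1.75, b = 2.75, n = 10
h = (b - a)/n = 0.100000

Simpson's rule: (h/3)[f(x₀) + 4f(x₁) + 2f(x₂) + ... + f(xₙ)]

x_0 = 1.7500, f(x_0) = 0.983986, coefficient = 1
x_1 = 1.8500, f(x_1) = 0.961275, coefficient = 4
x_2 = 1.9500, f(x_2) = 0.928960, coefficient = 2
x_3 = 2.0500, f(x_3) = 0.887362, coefficient = 4
x_4 = 2.1500, f(x_4) = 0.836899, coefficient = 2
x_5 = 2.2500, f(x_5) = 0.778073, coefficient = 4
x_6 = 2.3500, f(x_6) = 0.711473, coefficient = 2
x_7 = 2.4500, f(x_7) = 0.637765, coefficient = 4
x_8 = 2.5500, f(x_8) = 0.557684, coefficient = 2
x_9 = 2.6500, f(x_9) = 0.472031, coefficient = 4
x_10 = 2.7500, f(x_10) = 0.381661, coefficient = 1

I ≈ (0.100000/3) × 22.381702 = 0.746057
Exact value: 0.746056
Error: 0.000000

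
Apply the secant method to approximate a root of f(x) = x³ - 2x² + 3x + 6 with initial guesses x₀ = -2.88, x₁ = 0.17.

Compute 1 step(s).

f(x) = x³ - 2x² + 3x + 6
x₀ = -2.88, x₁ = 0.17

Secant formula: x_{n+1} = x_n - f(x_n)(x_n - x_{n-1})/(f(x_n) - f(x_{n-1}))

Iteration 1:
  f(-2.880000) = -43.116672
  f(0.170000) = 6.457113
  x_2 = 0.170000 - 6.457113×(0.170000 - (-2.880000))/(6.457113 - (-43.116672))
       = -0.227270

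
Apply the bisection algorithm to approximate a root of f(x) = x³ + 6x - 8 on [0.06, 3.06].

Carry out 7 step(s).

f(x) = x³ + 6x - 8
Initial interval: [0.06, 3.06]

Iteration 1:
  c_1 = (0.060000 + 3.060000)/2 = 1.560000
  f(c_1) = f(1.560000) = 5.156416
  f(a) × f(c) < 0, new interval: [0.060000, 1.560000]
Iteration 2:
  c_2 = (0.060000 + 1.560000)/2 = 0.810000
  f(c_2) = f(0.810000) = -2.608559
  f(a) × f(c) ≥ 0, new interval: [0.810000, 1.560000]
Iteration 3:
  c_3 = (0.810000 + 1.560000)/2 = 1.185000
  f(c_3) = f(1.185000) = 0.774007
  f(a) × f(c) < 0, new interval: [0.810000, 1.185000]
Iteration 4:
  c_4 = (0.810000 + 1.185000)/2 = 0.997500
  f(c_4) = f(0.997500) = -1.022481
  f(a) × f(c) ≥ 0, new interval: [0.997500, 1.185000]
Iteration 5:
  c_5 = (0.997500 + 1.185000)/2 = 1.091250
  f(c_5) = f(1.091250) = -0.153011
  f(a) × f(c) ≥ 0, new interval: [1.091250, 1.185000]
Iteration 6:
  c_6 = (1.091250 + 1.185000)/2 = 1.138125
  f(c_6) = f(1.138125) = 0.302996
  f(a) × f(c) < 0, new interval: [1.091250, 1.138125]
Iteration 7:
  c_7 = (1.091250 + 1.138125)/2 = 1.114688
  f(c_7) = f(1.114688) = 0.073156
  f(a) × f(c) < 0, new interval: [1.091250, 1.114688]

After 7 iteration(s), the approximation is c_7 = 1.114688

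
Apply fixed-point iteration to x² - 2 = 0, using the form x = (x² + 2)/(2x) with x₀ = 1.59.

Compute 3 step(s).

Equation: x² - 2 = 0
Fixed-point form: x = (x² + 2)/(2x)
x₀ = 1.59

x_1 = g(1.590000) = 1.423931
x_2 = g(1.423931) = 1.414247
x_3 = g(1.414247) = 1.414214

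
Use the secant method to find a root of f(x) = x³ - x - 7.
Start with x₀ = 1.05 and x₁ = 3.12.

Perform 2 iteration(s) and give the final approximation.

f(x) = x³ - x - 7
x₀ = 1.05, x₁ = 3.12

Secant formula: x_{n+1} = x_n - f(x_n)(x_n - x_{n-1})/(f(x_n) - f(x_{n-1}))

Iteration 1:
  f(1.050000) = -6.892375
  f(3.120000) = 20.251328
  x_2 = 3.120000 - 20.251328×(3.120000 - 1.050000)/(20.251328 - (-6.892375))
       = 1.575618
Iteration 2:
  f(3.120000) = 20.251328
  f(1.575618) = -4.664033
  x_3 = 1.575618 - (-4.664033)×(1.575618 - 3.120000)/(-4.664033 - 20.251328)
       = 1.864719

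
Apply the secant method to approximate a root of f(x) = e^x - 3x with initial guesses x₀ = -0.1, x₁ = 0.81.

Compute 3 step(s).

f(x) = e^x - 3x
x₀ = -0.1, x₁ = 0.81

Secant formula: x_{n+1} = x_n - f(x_n)(x_n - x_{n-1})/(f(x_n) - f(x_{n-1}))

Iteration 1:
  f(-0.100000) = 1.204837
  f(0.810000) = -0.182092
  x_2 = 0.810000 - (-0.182092)×(0.810000 - (-0.100000))/(-0.182092 - 1.204837)
       = 0.690525
Iteration 2:
  f(0.810000) = -0.182092
  f(0.690525) = -0.076812
  x_3 = 0.690525 - (-0.076812)×(0.690525 - 0.810000)/(-0.076812 - (-0.182092))
       = 0.603355
Iteration 3:
  f(0.690525) = -0.076812
  f(0.603355) = 0.018177
  x_4 = 0.603355 - 0.018177×(0.603355 - 0.690525)/(0.018177 - (-0.076812))
       = 0.620036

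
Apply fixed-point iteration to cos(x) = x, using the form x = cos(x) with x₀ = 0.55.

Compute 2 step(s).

Equation: cos(x) = x
Fixed-point form: x = cos(x)
x₀ = 0.55

x_1 = g(0.550000) = 0.852525
x_2 = g(0.852525) = 0.658084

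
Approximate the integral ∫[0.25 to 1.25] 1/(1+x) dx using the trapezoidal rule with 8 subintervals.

f(x) = 1/(1+x)
a = 0.25, b = 1.25, n = 8
h = (b - a)/n = 0.125000

Trapezoidal rule: (h/2)[f(x₀) + 2f(x₁) + 2f(x₂) + ... + f(xₙ)]

x_0 = 0.2500, f(x_0) = 0.800000, coefficient = 1
x_1 = 0.3750, f(x_1) = 0.727273, coefficient = 2
x_2 = 0.5000, f(x_2) = 0.666667, coefficient = 2
x_3 = 0.6250, f(x_3) = 0.615385, coefficient = 2
x_4 = 0.7500, f(x_4) = 0.571429, coefficient = 2
x_5 = 0.8750, f(x_5) = 0.533333, coefficient = 2
x_6 = 1.0000, f(x_6) = 0.500000, coefficient = 2
x_7 = 1.1250, f(x_7) = 0.470588, coefficient = 2
x_8 = 1.2500, f(x_8) = 0.444444, coefficient = 1

I ≈ (0.125000/2) × 9.413793 = 0.588362
Exact value: 0.587787
Error: 0.000575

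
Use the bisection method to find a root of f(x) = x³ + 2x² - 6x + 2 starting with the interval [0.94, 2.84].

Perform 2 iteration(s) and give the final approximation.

f(x) = x³ + 2x² - 6x + 2
Initial interval: [0.94, 2.84]

Iteration 1:
  c_1 = (0.940000 + 2.840000)/2 = 1.890000
  f(c_1) = f(1.890000) = 4.555469
  f(a) × f(c) < 0, new interval: [0.940000, 1.890000]
Iteration 2:
  c_2 = (0.940000 + 1.890000)/2 = 1.415000
  f(c_2) = f(1.415000) = 0.347598
  f(a) × f(c) < 0, new interval: [0.940000, 1.415000]

After 2 iteration(s), the approximation is c_2 = 1.415000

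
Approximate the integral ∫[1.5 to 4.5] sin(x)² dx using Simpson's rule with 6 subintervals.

f(x) = sin(x)²
a = 1.5, b = 4.5, n = 6
h = (b - a)/n = 0.500000

Simpson's rule: (h/3)[f(x₀) + 4f(x₁) + 2f(x₂) + ... + f(xₙ)]

x_0 = 1.5000, f(x_0) = 0.994996, coefficient = 1
x_1 = 2.0000, f(x_1) = 0.826822, coefficient = 4
x_2 = 2.5000, f(x_2) = 0.358169, coefficient = 2
x_3 = 3.0000, f(x_3) = 0.019915, coefficient = 4
x_4 = 3.5000, f(x_4) = 0.123049, coefficient = 2
x_5 = 4.0000, f(x_5) = 0.572750, coefficient = 4
x_6 = 4.5000, f(x_6) = 0.955565, coefficient = 1

I ≈ (0.500000/3) × 8.590944 = 1.431824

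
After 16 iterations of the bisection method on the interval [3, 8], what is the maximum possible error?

Bisection error bound: |error| ≤ (b-a)/2^n
|error| ≤ (8 - 3)/2^16 = 5/2^16
|error| ≤ 0.0000762939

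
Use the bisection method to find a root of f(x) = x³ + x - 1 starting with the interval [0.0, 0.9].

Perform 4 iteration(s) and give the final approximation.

f(x) = x³ + x - 1
Initial interval: [0.0, 0.9]

Iteration 1:
  c_1 = (0.000000 + 0.900000)/2 = 0.450000
  f(c_1) = f(0.450000) = -0.458875
  f(a) × f(c) ≥ 0, new interval: [0.450000, 0.900000]
Iteration 2:
  c_2 = (0.450000 + 0.900000)/2 = 0.675000
  f(c_2) = f(0.675000) = -0.017453
  f(a) × f(c) ≥ 0, new interval: [0.675000, 0.900000]
Iteration 3:
  c_3 = (0.675000 + 0.900000)/2 = 0.787500
  f(c_3) = f(0.787500) = 0.275873
  f(a) × f(c) < 0, new interval: [0.675000, 0.787500]
Iteration 4:
  c_4 = (0.675000 + 0.787500)/2 = 0.731250
  f(c_4) = f(0.731250) = 0.122269
  f(a) × f(c) < 0, new interval: [0.675000, 0.731250]

After 4 iteration(s), the approximation is c_4 = 0.731250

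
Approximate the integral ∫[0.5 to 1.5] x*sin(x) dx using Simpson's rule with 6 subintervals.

f(x) = x*sin(x)
a = 0.5, b = 1.5, n = 6
h = (b - a)/n = 0.166667

Simpson's rule: (h/3)[f(x₀) + 4f(x₁) + 2f(x₂) + ... + f(xₙ)]

x_0 = 0.5000, f(x_0) = 0.239713, coefficient = 1
x_1 = 0.6667, f(x_1) = 0.412247, coefficient = 4
x_2 = 0.8333, f(x_2) = 0.616814, coefficient = 2
x_3 = 1.0000, f(x_3) = 0.841471, coefficient = 4
x_4 = 1.1667, f(x_4) = 1.072686, coefficient = 2
x_5 = 1.3333, f(x_5) = 1.295917, coefficient = 4
x_6 = 1.5000, f(x_6) = 1.496242, coefficient = 1

I ≈ (0.166667/3) × 15.313494 = 0.850750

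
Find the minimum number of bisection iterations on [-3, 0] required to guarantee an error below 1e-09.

We need (b-a)/2^n ≤ 1e-09
(0 - (-3))/2^n ≤ 1e-09
3/2^n ≤ 1e-09
2^n ≥ 3000000000
n ≥ log₂(3000000000) = 31.48
n ≥ 32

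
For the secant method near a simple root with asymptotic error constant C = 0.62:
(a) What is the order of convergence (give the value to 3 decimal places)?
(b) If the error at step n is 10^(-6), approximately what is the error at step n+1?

(a) Secant method has superlinear convergence with order φ = (1+√5)/2 ≈ 1.618.
    This means |e_{n+1}| ≈ C|e_n|^1.618.

(b) With |e_n| = 10^(-6) and C = 0.62:
    |e_{n+1}| ≈ 0.62 × (10^(-6))^1.618 = 0.62 × 10^(-9.71)

(a) ≈ 1.618 (golden ratio); (b) |e_{n+1}| ≈ 1.214e-10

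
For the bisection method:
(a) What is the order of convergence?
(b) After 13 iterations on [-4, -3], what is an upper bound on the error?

(a) Bisection has linear (order 1) convergence; the error is halved each step.

(b) Error bound = (b-a)/2^n = (-3 - (-4))/2^{13}
    = 1/2^{13}

(a) 1 (linear); (b) error ≤ 1.22e-04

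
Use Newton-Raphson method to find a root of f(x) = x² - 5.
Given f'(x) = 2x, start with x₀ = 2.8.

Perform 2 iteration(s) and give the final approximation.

f(x) = x² - 5
f'(x) = 2x
x₀ = 2.8

Newton-Raphson formula: x_{n+1} = x_n - f(x_n)/f'(x_n)

Iteration 1:
  f(2.800000) = 2.840000
  f'(2.800000) = 5.600000
  x_1 = 2.800000 - 2.840000/5.600000 = 2.292857
Iteration 2:
  f(2.292857) = 0.257194
  f'(2.292857) = 4.585714
  x_2 = 2.292857 - 0.257194/4.585714 = 2.236771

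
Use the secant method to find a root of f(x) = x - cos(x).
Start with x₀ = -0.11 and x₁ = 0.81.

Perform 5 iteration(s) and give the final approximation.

f(x) = x - cos(x)
x₀ = -0.11, x₁ = 0.81

Secant formula: x_{n+1} = x_n - f(x_n)(x_n - x_{n-1})/(f(x_n) - f(x_{n-1}))

Iteration 1:
  f(-0.110000) = -1.103956
  f(0.810000) = 0.120502
  x_2 = 0.810000 - 0.120502×(0.810000 - (-0.110000))/(0.120502 - (-1.103956))
       = 0.719461
Iteration 2:
  f(0.810000) = 0.120502
  f(0.719461) = -0.032700
  x_3 = 0.719461 - (-0.032700)×(0.719461 - 0.810000)/(-0.032700 - 0.120502)
       = 0.738786
Iteration 3:
  f(0.719461) = -0.032700
  f(0.738786) = -0.000501
  x_4 = 0.738786 - (-0.000501)×(0.738786 - 0.719461)/(-0.000501 - (-0.032700))
       = 0.739086
Iteration 4:
  f(0.738786) = -0.000501
  f(0.739086) = 0.000002
  x_5 = 0.739086 - 0.000002×(0.739086 - 0.738786)/(0.000002 - (-0.000501))
       = 0.739085
Iteration 5:
  f(0.739086) = 0.000002
  f(0.739085) = 0.000000
  x_6 = 0.739085 - 0.000000×(0.739085 - 0.739086)/(0.000000 - 0.000002)
       = 0.739085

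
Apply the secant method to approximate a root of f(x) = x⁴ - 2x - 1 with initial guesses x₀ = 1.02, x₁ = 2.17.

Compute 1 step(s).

f(x) = x⁴ - 2x - 1
x₀ = 1.02, x₁ = 2.17

Secant formula: x_{n+1} = x_n - f(x_n)(x_n - x_{n-1})/(f(x_n) - f(x_{n-1}))

Iteration 1:
  f(1.020000) = -1.957568
  f(2.170000) = 16.833739
  x_2 = 2.170000 - 16.833739×(2.170000 - 1.020000)/(16.833739 - (-1.957568))
       = 1.139800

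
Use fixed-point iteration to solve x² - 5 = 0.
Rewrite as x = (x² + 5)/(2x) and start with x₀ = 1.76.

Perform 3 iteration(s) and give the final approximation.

Equation: x² - 5 = 0
Fixed-point form: x = (x² + 5)/(2x)
x₀ = 1.76

x_1 = g(1.760000) = 2.300455
x_2 = g(2.300455) = 2.236969
x_3 = g(2.236969) = 2.236068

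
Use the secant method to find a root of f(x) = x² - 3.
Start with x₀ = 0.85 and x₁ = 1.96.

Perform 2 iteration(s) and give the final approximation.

f(x) = x² - 3
x₀ = 0.85, x₁ = 1.96

Secant formula: x_{n+1} = x_n - f(x_n)(x_n - x_{n-1})/(f(x_n) - f(x_{n-1}))

Iteration 1:
  f(0.850000) = -2.277500
  f(1.960000) = 0.841600
  x_2 = 1.960000 - 0.841600×(1.960000 - 0.850000)/(0.841600 - (-2.277500))
       = 1.660498
Iteration 2:
  f(1.960000) = 0.841600
  f(1.660498) = -0.242746
  x_3 = 1.660498 - (-0.242746)×(1.660498 - 1.960000)/(-0.242746 - 0.841600)
       = 1.727546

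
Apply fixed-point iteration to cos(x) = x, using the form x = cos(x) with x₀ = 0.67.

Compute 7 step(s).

Equation: cos(x) = x
Fixed-point form: x = cos(x)
x₀ = 0.67

x_1 = g(0.670000) = 0.783822
x_2 = g(0.783822) = 0.708221
x_3 = g(0.708221) = 0.759521
x_4 = g(0.759521) = 0.725166
x_5 = g(0.725166) = 0.748389
x_6 = g(0.748389) = 0.732786
x_7 = g(0.732786) = 0.743314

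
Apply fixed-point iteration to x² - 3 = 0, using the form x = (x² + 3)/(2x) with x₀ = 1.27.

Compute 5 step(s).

Equation: x² - 3 = 0
Fixed-point form: x = (x² + 3)/(2x)
x₀ = 1.27

x_1 = g(1.270000) = 1.816102
x_2 = g(1.816102) = 1.733996
x_3 = g(1.733996) = 1.732052
x_4 = g(1.732052) = 1.732051
x_5 = g(1.732051) = 1.732051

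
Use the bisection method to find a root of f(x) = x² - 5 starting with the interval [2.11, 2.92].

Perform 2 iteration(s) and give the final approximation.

f(x) = x² - 5
Initial interval: [2.11, 2.92]

Iteration 1:
  c_1 = (2.110000 + 2.920000)/2 = 2.515000
  f(c_1) = f(2.515000) = 1.325225
  f(a) × f(c) < 0, new interval: [2.110000, 2.515000]
Iteration 2:
  c_2 = (2.110000 + 2.515000)/2 = 2.312500
  f(c_2) = f(2.312500) = 0.347656
  f(a) × f(c) < 0, new interval: [2.110000, 2.312500]

After 2 iteration(s), the approximation is c_2 = 2.312500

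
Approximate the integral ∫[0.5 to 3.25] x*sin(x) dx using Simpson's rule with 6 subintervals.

f(x) = x*sin(x)
a = 0.5, b = 3.25, n = 6
h = (b - a)/n = 0.458333

Simpson's rule: (h/3)[f(x₀) + 4f(x₁) + 2f(x₂) + ... + f(xₙ)]

x_0 = 0.5000, f(x_0) = 0.239713, coefficient = 1
x_1 = 0.9583, f(x_1) = 0.784141, coefficient = 4
x_2 = 1.4167, f(x_2) = 1.399873, coefficient = 2
x_3 = 1.8750, f(x_3) = 1.788911, coefficient = 4
x_4 = 2.3333, f(x_4) = 1.687200, coefficient = 2
x_5 = 2.7917, f(x_5) = 0.957062, coefficient = 4
x_6 = 3.2500, f(x_6) = -0.351634, coefficient = 1

I ≈ (0.458333/3) × 20.182683 = 3.083466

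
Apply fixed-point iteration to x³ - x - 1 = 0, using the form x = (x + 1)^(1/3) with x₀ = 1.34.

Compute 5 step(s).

Equation: x³ - x - 1 = 0
Fixed-point form: x = (x + 1)^(1/3)
x₀ = 1.34

x_1 = g(1.340000) = 1.327614
x_2 = g(1.327614) = 1.325268
x_3 = g(1.325268) = 1.324822
x_4 = g(1.324822) = 1.324738
x_5 = g(1.324738) = 1.324722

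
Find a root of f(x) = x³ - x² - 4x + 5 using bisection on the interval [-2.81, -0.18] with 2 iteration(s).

f(x) = x³ - x² - 4x + 5
Initial interval: [-2.81, -0.18]

Iteration 1:
  c_1 = (-2.810000 + (-0.180000))/2 = -1.495000
  f(c_1) = f(-1.495000) = 5.403613
  f(a) × f(c) < 0, new interval: [-2.810000, -1.495000]
Iteration 2:
  c_2 = (-2.810000 + (-1.495000))/2 = -2.152500
  f(c_2) = f(-2.152500) = -0.996340
  f(a) × f(c) ≥ 0, new interval: [-2.152500, -1.495000]

After 2 iteration(s), the approximation is c_2 = -2.152500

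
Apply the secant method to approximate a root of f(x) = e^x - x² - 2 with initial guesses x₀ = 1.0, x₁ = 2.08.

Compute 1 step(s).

f(x) = e^x - x² - 2
x₀ = 1.0, x₁ = 2.08

Secant formula: x_{n+1} = x_n - f(x_n)(x_n - x_{n-1})/(f(x_n) - f(x_{n-1}))

Iteration 1:
  f(1.000000) = -0.281718
  f(2.080000) = 1.678069
  x_2 = 2.080000 - 1.678069×(2.080000 - 1.000000)/(1.678069 - (-0.281718))
       = 1.155249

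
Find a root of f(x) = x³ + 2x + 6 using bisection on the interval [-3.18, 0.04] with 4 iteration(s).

f(x) = x³ + 2x + 6
Initial interval: [-3.18, 0.04]

Iteration 1:
  c_1 = (-3.180000 + 0.040000)/2 = -1.570000
  f(c_1) = f(-1.570000) = -1.009893
  f(a) × f(c) ≥ 0, new interval: [-1.570000, 0.040000]
Iteration 2:
  c_2 = (-1.570000 + 0.040000)/2 = -0.765000
  f(c_2) = f(-0.765000) = 4.022303
  f(a) × f(c) < 0, new interval: [-1.570000, -0.765000]
Iteration 3:
  c_3 = (-1.570000 + (-0.765000))/2 = -1.167500
  f(c_3) = f(-1.167500) = 2.073632
  f(a) × f(c) < 0, new interval: [-1.570000, -1.167500]
Iteration 4:
  c_4 = (-1.570000 + (-1.167500))/2 = -1.368750
  f(c_4) = f(-1.368750) = 0.698179
  f(a) × f(c) < 0, new interval: [-1.570000, -1.368750]

After 4 iteration(s), the approximation is c_4 = -1.368750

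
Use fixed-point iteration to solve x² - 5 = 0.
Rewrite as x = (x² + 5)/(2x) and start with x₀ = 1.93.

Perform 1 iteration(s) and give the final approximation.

Equation: x² - 5 = 0
Fixed-point form: x = (x² + 5)/(2x)
x₀ = 1.93

x_1 = g(1.930000) = 2.260337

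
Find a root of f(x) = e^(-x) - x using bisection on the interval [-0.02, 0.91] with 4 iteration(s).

f(x) = e^(-x) - x
Initial interval: [-0.02, 0.91]

Iteration 1:
  c_1 = (-0.020000 + 0.910000)/2 = 0.445000
  f(c_1) = f(0.445000) = 0.195824
  f(a) × f(c) ≥ 0, new interval: [0.445000, 0.910000]
Iteration 2:
  c_2 = (0.445000 + 0.910000)/2 = 0.677500
  f(c_2) = f(0.677500) = -0.169615
  f(a) × f(c) < 0, new interval: [0.445000, 0.677500]
Iteration 3:
  c_3 = (0.445000 + 0.677500)/2 = 0.561250
  f(c_3) = f(0.561250) = 0.009245
  f(a) × f(c) ≥ 0, new interval: [0.561250, 0.677500]
Iteration 4:
  c_4 = (0.561250 + 0.677500)/2 = 0.619375
  f(c_4) = f(0.619375) = -0.081094
  f(a) × f(c) < 0, new interval: [0.561250, 0.619375]

After 4 iteration(s), the approximation is c_4 = 0.619375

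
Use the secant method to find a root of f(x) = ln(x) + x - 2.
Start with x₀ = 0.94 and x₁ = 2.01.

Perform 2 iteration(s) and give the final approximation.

f(x) = ln(x) + x - 2
x₀ = 0.94, x₁ = 2.01

Secant formula: x_{n+1} = x_n - f(x_n)(x_n - x_{n-1})/(f(x_n) - f(x_{n-1}))

Iteration 1:
  f(0.940000) = -1.121875
  f(2.010000) = 0.708135
  x_2 = 2.010000 - 0.708135×(2.010000 - 0.940000)/(0.708135 - (-1.121875))
       = 1.595956
Iteration 2:
  f(2.010000) = 0.708135
  f(1.595956) = 0.063429
  x_3 = 1.595956 - 0.063429×(1.595956 - 2.010000)/(0.063429 - 0.708135)
       = 1.555221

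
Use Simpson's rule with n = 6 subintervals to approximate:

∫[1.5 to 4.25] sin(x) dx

f(x) = sin(x)
a = 1.5, b = 4.25, n = 6
h = (b - a)/n = 0.458333

Simpson's rule: (h/3)[f(x₀) + 4f(x₁) + 2f(x₂) + ... + f(xₙ)]

x_0 = 1.5000, f(x_0) = 0.997495, coefficient = 1
x_1 = 1.9583, f(x_1) = 0.925843, coefficient = 4
x_2 = 2.4167, f(x_2) = 0.663080, coefficient = 2
x_3 = 2.8750, f(x_3) = 0.263446, coefficient = 4
x_4 = 3.3333, f(x_4) = -0.190568, coefficient = 2
x_5 = 3.7917, f(x_5) = -0.605245, coefficient = 4
x_6 = 4.2500, f(x_6) = -0.894989, coefficient = 1

I ≈ (0.458333/3) × 3.383703 = 0.516955
Exact value: 0.516825
Error: 0.000130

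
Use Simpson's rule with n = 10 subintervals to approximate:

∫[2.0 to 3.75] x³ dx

f(x) = x³
a = 2.0, b = 3.75, n = 10
h = (b - a)/n = 0.175000

Simpson's rule: (h/3)[f(x₀) + 4f(x₁) + 2f(x₂) + ... + f(xₙ)]

x_0 = 2.0000, f(x_0) = 8.000000, coefficient = 1
x_1 = 2.1750, f(x_1) = 10.289109, coefficient = 4
x_2 = 2.3500, f(x_2) = 12.977875, coefficient = 2
x_3 = 2.5250, f(x_3) = 16.098453, coefficient = 4
x_4 = 2.7000, f(x_4) = 19.683000, coefficient = 2
x_5 = 2.8750, f(x_5) = 23.763672, coefficient = 4
x_6 = 3.0500, f(x_6) = 28.372625, coefficient = 2
x_7 = 3.2250, f(x_7) = 33.542016, coefficient = 4
x_8 = 3.4000, f(x_8) = 39.304000, coefficient = 2
x_9 = 3.5750, f(x_9) = 45.690734, coefficient = 4
x_10 = 3.7500, f(x_10) = 52.734375, coefficient = 1

I ≈ (0.175000/3) × 778.945312 = 45.438477
Exact value: 45.438477
Error: 0.000000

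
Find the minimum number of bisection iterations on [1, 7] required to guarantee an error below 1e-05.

We need (b-a)/2^n ≤ 1e-05
(7 - 1)/2^n ≤ 1e-05
6/2^n ≤ 1e-05
2^n ≥ 600000
n ≥ log₂(600000) = 19.19
n ≥ 20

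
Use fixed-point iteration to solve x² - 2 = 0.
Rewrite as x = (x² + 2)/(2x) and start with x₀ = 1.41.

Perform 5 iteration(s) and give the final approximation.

Equation: x² - 2 = 0
Fixed-point form: x = (x² + 2)/(2x)
x₀ = 1.41

x_1 = g(1.410000) = 1.414220
x_2 = g(1.414220) = 1.414214
x_3 = g(1.414214) = 1.414214
x_4 = g(1.414214) = 1.414214
x_5 = g(1.414214) = 1.414214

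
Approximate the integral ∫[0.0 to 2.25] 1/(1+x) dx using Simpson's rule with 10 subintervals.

f(x) = 1/(1+x)
a = 0.0, b = 2.25, n = 10
h = (b - a)/n = 0.225000

Simpson's rule: (h/3)[f(x₀) + 4f(x₁) + 2f(x₂) + ... + f(xₙ)]

x_0 = 0.0000, f(x_0) = 1.000000, coefficient = 1
x_1 = 0.2250, f(x_1) = 0.816327, coefficient = 4
x_2 = 0.4500, f(x_2) = 0.689655, coefficient = 2
x_3 = 0.6750, f(x_3) = 0.597015, coefficient = 4
x_4 = 0.9000, f(x_4) = 0.526316, coefficient = 2
x_5 = 1.1250, f(x_5) = 0.470588, coefficient = 4
x_6 = 1.3500, f(x_6) = 0.425532, coefficient = 2
x_7 = 1.5750, f(x_7) = 0.388350, coefficient = 4
x_8 = 1.8000, f(x_8) = 0.357143, coefficient = 2
x_9 = 2.0250, f(x_9) = 0.330579, coefficient = 4
x_10 = 2.2500, f(x_10) = 0.307692, coefficient = 1

I ≈ (0.225000/3) × 15.716415 = 1.178731
Exact value: 1.178655
Error: 0.000076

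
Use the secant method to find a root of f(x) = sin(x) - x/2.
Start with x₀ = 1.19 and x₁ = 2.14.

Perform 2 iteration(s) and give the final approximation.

f(x) = sin(x) - x/2
x₀ = 1.19, x₁ = 2.14

Secant formula: x_{n+1} = x_n - f(x_n)(x_n - x_{n-1})/(f(x_n) - f(x_{n-1}))

Iteration 1:
  f(1.190000) = 0.333369
  f(2.140000) = -0.227670
  x_2 = 2.140000 - (-0.227670)×(2.140000 - 1.190000)/(-0.227670 - 0.333369)
       = 1.754490
Iteration 2:
  f(2.140000) = -0.227670
  f(1.754490) = 0.105931
  x_3 = 1.754490 - 0.105931×(1.754490 - 2.140000)/(0.105931 - (-0.227670))
       = 1.876904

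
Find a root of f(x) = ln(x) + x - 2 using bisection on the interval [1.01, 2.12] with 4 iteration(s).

f(x) = ln(x) + x - 2
Initial interval: [1.01, 2.12]

Iteration 1:
  c_1 = (1.010000 + 2.120000)/2 = 1.565000
  f(c_1) = f(1.565000) = 0.012886
  f(a) × f(c) < 0, new interval: [1.010000, 1.565000]
Iteration 2:
  c_2 = (1.010000 + 1.565000)/2 = 1.287500
  f(c_2) = f(1.287500) = -0.459798
  f(a) × f(c) ≥ 0, new interval: [1.287500, 1.565000]
Iteration 3:
  c_3 = (1.287500 + 1.565000)/2 = 1.426250
  f(c_3) = f(1.426250) = -0.218701
  f(a) × f(c) ≥ 0, new interval: [1.426250, 1.565000]
Iteration 4:
  c_4 = (1.426250 + 1.565000)/2 = 1.495625
  f(c_4) = f(1.495625) = -0.101831
  f(a) × f(c) ≥ 0, new interval: [1.495625, 1.565000]

After 4 iteration(s), the approximation is c_4 = 1.495625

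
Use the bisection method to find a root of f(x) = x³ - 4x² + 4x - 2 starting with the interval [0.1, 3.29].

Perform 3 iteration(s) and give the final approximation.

f(x) = x³ - 4x² + 4x - 2
Initial interval: [0.1, 3.29]

Iteration 1:
  c_1 = (0.100000 + 3.290000)/2 = 1.695000
  f(c_1) = f(1.695000) = -1.842323
  f(a) × f(c) ≥ 0, new interval: [1.695000, 3.290000]
Iteration 2:
  c_2 = (1.695000 + 3.290000)/2 = 2.492500
  f(c_2) = f(2.492500) = -1.395429
  f(a) × f(c) ≥ 0, new interval: [2.492500, 3.290000]
Iteration 3:
  c_3 = (2.492500 + 3.290000)/2 = 2.891250
  f(c_3) = f(2.891250) = 0.296597
  f(a) × f(c) < 0, new interval: [2.492500, 2.891250]

After 3 iteration(s), the approximation is c_3 = 2.891250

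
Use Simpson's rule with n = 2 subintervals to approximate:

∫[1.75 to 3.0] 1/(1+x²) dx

f(x) = 1/(1+x²)
a = 1.75, b = 3.0, n = 2
h = (b - a)/n = 0.625000

Simpson's rule: (h/3)[f(x₀) + 4f(x₁) + 2f(x₂) + ... + f(xₙ)]

x_0 = 1.7500, f(x_0) = 0.246154, coefficient = 1
x_1 = 2.3750, f(x_1) = 0.150588, coefficient = 4
x_2 = 3.0000, f(x_2) = 0.100000, coefficient = 1

I ≈ (0.625000/3) × 0.948507 = 0.197606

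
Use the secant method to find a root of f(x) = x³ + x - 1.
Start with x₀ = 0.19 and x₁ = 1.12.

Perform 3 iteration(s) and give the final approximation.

f(x) = x³ + x - 1
x₀ = 0.19, x₁ = 1.12

Secant formula: x_{n+1} = x_n - f(x_n)(x_n - x_{n-1})/(f(x_n) - f(x_{n-1}))

Iteration 1:
  f(0.190000) = -0.803141
  f(1.120000) = 1.524928
  x_2 = 1.120000 - 1.524928×(1.120000 - 0.190000)/(1.524928 - (-0.803141))
       = 0.510833
Iteration 2:
  f(1.120000) = 1.524928
  f(0.510833) = -0.355865
  x_3 = 0.510833 - (-0.355865)×(0.510833 - 1.120000)/(-0.355865 - 1.524928)
       = 0.626093
Iteration 3:
  f(0.510833) = -0.355865
  f(0.626093) = -0.128482
  x_4 = 0.626093 - (-0.128482)×(0.626093 - 0.510833)/(-0.128482 - (-0.355865))
       = 0.691221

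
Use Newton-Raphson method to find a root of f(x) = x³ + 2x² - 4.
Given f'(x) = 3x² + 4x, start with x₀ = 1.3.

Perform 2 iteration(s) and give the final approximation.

f(x) = x³ + 2x² - 4
f'(x) = 3x² + 4x
x₀ = 1.3

Newton-Raphson formula: x_{n+1} = x_n - f(x_n)/f'(x_n)

Iteration 1:
  f(1.300000) = 1.577000
  f'(1.300000) = 10.270000
  x_1 = 1.300000 - 1.577000/10.270000 = 1.146446
Iteration 2:
  f(1.146446) = 0.135495
  f'(1.146446) = 8.528799
  x_2 = 1.146446 - 0.135495/8.528799 = 1.130559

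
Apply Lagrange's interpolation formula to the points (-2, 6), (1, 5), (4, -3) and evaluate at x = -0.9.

Lagrange interpolation formula:
P(x) = Σ yᵢ × Lᵢ(x)
where Lᵢ(x) = Π_{j≠i} (x - xⱼ)/(xᵢ - xⱼ)

L_0(-0.9) = (-0.9 - 1)/(-2 - 1) × (-0.9 - 4)/(-2 - 4) = 0.517222
L_1(-0.9) = (-0.9 - (-2))/(1 - (-2)) × (-0.9 - 4)/(1 - 4) = 0.598889
L_2(-0.9) = (-0.9 - (-2))/(4 - (-2)) × (-0.9 - 1)/(4 - 1) = -0.116111

P(-0.9) = 6×L_0(-0.9) + 5×L_1(-0.9) + (-3)×L_2(-0.9)
P(-0.9) = 6.446111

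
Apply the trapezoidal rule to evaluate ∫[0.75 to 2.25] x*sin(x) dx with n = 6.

f(x) = x*sin(x)
a = 0.75, b = 2.25, n = 6
h = (b - a)/n = 0.250000

Trapezoidal rule: (h/2)[f(x₀) + 2f(x₁) + 2f(x₂) + ... + f(xₙ)]

x_0 = 0.7500, f(x_0) = 0.511229, coefficient = 1
x_1 = 1.0000, f(x_1) = 0.841471, coefficient = 2
x_2 = 1.2500, f(x_2) = 1.186231, coefficient = 2
x_3 = 1.5000, f(x_3) = 1.496242, coefficient = 2
x_4 = 1.7500, f(x_4) = 1.721975, coefficient = 2
x_5 = 2.0000, f(x_5) = 1.818595, coefficient = 2
x_6 = 2.2500, f(x_6) = 1.750665, coefficient = 1

I ≈ (0.250000/2) × 16.390923 = 2.048865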